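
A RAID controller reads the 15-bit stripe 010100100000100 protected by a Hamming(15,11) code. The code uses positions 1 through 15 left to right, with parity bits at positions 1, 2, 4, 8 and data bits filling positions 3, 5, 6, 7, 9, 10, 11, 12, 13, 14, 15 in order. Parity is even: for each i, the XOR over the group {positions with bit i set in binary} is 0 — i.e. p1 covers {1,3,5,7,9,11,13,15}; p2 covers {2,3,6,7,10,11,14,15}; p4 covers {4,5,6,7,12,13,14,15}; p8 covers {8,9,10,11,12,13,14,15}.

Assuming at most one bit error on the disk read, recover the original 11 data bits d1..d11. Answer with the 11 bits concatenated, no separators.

s1 (pos 1,3,5,7,9,11,13,15): 0⊕0⊕0⊕1⊕0⊕0⊕1⊕0 = 0
s2 (pos 2,3,6,7,10,11,14,15): 1⊕0⊕0⊕1⊕0⊕0⊕0⊕0 = 0
s4 (pos 4,5,6,7,12,13,14,15): 1⊕0⊕0⊕1⊕0⊕1⊕0⊕0 = 1
s8 (pos 8,9,10,11,12,13,14,15): 0⊕0⊕0⊕0⊕0⊕1⊕0⊕0 = 1
Syndrome s8…s1 = 1100 → error at position 12.
Flip position 12: 010100100000100 → 010100100001100
Read data bits from positions 3,5,6,7,9,10,11,12,13,14,15: 00010001100

00010001100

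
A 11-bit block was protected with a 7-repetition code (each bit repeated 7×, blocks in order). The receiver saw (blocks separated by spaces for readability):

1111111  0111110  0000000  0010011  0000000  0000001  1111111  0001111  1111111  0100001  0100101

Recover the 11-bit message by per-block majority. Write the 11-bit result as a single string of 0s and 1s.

Block 1 (1111111): 7 ones → 1
Block 2 (0111110): 5 ones → 1
Block 3 (0000000): 0 ones → 0
Block 4 (0010011): 3 ones → 0
Block 5 (0000000): 0 ones → 0
Block 6 (0000001): 1 one → 0
Block 7 (1111111): 7 ones → 1
Block 8 (0001111): 4 ones → 1
Block 9 (1111111): 7 ones → 1
Block 10 (0100001): 2 ones → 0
Block 11 (0100101): 3 ones → 0

11000011100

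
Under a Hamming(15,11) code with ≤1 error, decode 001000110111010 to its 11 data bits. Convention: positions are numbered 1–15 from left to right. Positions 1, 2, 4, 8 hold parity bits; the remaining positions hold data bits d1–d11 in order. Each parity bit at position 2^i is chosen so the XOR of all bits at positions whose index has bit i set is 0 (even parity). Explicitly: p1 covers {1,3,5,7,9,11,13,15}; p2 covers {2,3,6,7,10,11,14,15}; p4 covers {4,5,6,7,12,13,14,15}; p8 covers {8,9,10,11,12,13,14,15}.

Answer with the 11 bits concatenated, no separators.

s1 (pos 1,3,5,7,9,11,13,15): 0⊕1⊕0⊕1⊕0⊕1⊕0⊕0 = 1
s2 (pos 2,3,6,7,10,11,14,15): 0⊕1⊕0⊕1⊕1⊕1⊕1⊕0 = 1
s4 (pos 4,5,6,7,12,13,14,15): 0⊕0⊕0⊕1⊕1⊕0⊕1⊕0 = 1
s8 (pos 8,9,10,11,12,13,14,15): 1⊕0⊕1⊕1⊕1⊕0⊕1⊕0 = 1
Syndrome s8…s1 = 1111 → error at position 15.
Flip position 15: 001000110111010 → 001000110111011
Read data bits from positions 3,5,6,7,9,10,11,12,13,14,15: 10010111011

10010111011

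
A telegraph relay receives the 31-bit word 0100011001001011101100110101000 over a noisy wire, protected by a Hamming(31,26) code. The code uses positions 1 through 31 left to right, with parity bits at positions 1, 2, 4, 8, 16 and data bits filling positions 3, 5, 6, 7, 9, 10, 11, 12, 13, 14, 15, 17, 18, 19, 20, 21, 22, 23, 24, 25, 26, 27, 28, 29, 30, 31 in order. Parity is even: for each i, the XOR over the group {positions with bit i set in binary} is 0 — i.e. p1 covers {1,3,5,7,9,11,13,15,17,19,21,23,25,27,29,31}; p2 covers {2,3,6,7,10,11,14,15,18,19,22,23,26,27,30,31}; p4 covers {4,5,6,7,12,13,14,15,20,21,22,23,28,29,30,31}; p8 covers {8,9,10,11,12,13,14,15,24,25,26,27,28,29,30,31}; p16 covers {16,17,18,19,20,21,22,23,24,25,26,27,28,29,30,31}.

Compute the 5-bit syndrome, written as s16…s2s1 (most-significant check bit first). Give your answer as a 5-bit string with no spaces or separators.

s1 (pos 1,3,5,7,9,11,13,15,17,19,21,23,25,27,29,31): 0⊕0⊕0⊕1⊕0⊕0⊕1⊕1⊕1⊕1⊕0⊕1⊕0⊕0⊕0⊕0 = 0
s2 (pos 2,3,6,7,10,11,14,15,18,19,22,23,26,27,30,31): 1⊕0⊕1⊕1⊕1⊕0⊕0⊕1⊕0⊕1⊕0⊕1⊕1⊕0⊕0⊕0 = 0
s4 (pos 4,5,6,7,12,13,14,15,20,21,22,23,28,29,30,31): 0⊕0⊕1⊕1⊕0⊕1⊕0⊕1⊕1⊕0⊕0⊕1⊕1⊕0⊕0⊕0 = 1
s8 (pos 8,9,10,11,12,13,14,15,24,25,26,27,28,29,30,31): 0⊕0⊕1⊕0⊕0⊕1⊕0⊕1⊕1⊕0⊕1⊕0⊕1⊕0⊕0⊕0 = 0
s16 (pos 16,17,18,19,20,21,22,23,24,25,26,27,28,29,30,31): 1⊕1⊕0⊕1⊕1⊕0⊕0⊕1⊕1⊕0⊕1⊕0⊕1⊕0⊕0⊕0 = 0
Syndrome s16…s1 = 00100 → error at position 4.

00100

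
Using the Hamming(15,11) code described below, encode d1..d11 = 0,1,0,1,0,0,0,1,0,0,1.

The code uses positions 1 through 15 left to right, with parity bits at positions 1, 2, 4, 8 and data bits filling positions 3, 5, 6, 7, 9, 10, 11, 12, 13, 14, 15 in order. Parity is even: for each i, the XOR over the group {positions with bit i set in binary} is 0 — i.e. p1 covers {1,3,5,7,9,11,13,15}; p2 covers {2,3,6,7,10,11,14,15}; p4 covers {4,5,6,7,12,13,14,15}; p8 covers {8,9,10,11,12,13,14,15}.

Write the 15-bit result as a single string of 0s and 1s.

Place data at non-parity positions: p1 p2 0 p4 1 0 1 p8 0 0 0 1 0 0 1
p1 (pos 1,3,5,7,9,11,13,15): XOR of data positions = 0⊕1⊕1⊕0⊕0⊕0⊕1 = 1
p2 (pos 2,3,6,7,10,11,14,15): XOR of data positions = 0⊕0⊕1⊕0⊕0⊕0⊕1 = 0
p4 (pos 4,5,6,7,12,13,14,15): XOR of data positions = 1⊕0⊕1⊕1⊕0⊕0⊕1 = 0
p8 (pos 8,9,10,11,12,13,14,15): XOR of data positions = 0⊕0⊕0⊕1⊕0⊕0⊕1 = 0
Codeword: 100010100001001

100010100001001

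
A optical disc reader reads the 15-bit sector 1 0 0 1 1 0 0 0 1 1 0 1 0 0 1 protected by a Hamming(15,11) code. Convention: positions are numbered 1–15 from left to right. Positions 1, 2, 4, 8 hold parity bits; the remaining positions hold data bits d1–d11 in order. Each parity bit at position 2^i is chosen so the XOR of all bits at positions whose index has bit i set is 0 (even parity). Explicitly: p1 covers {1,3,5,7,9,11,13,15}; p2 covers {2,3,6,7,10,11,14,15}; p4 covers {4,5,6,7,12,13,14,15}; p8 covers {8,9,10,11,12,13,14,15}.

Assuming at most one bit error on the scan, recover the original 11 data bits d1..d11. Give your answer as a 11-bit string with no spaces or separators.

s1 (pos 1,3,5,7,9,11,13,15): 1⊕0⊕1⊕0⊕1⊕0⊕0⊕1 = 0
s2 (pos 2,3,6,7,10,11,14,15): 0⊕0⊕0⊕0⊕1⊕0⊕0⊕1 = 0
s4 (pos 4,5,6,7,12,13,14,15): 1⊕1⊕0⊕0⊕1⊕0⊕0⊕1 = 0
s8 (pos 8,9,10,11,12,13,14,15): 0⊕1⊕1⊕0⊕1⊕0⊕0⊕1 = 0
Syndrome s8…s1 = 0000 → no error.
Read data bits from positions 3,5,6,7,9,10,11,12,13,14,15: 01001101001

01001101001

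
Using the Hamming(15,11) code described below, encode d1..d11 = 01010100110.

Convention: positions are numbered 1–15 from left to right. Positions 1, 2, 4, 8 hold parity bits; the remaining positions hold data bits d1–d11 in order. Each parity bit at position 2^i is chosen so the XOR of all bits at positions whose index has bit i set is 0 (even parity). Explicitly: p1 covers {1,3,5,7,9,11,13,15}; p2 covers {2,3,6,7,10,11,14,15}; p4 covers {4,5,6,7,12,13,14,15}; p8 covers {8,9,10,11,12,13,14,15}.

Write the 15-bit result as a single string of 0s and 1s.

110010110100110

Place data at non-parity positions: p1 p2 0 p4 1 0 1 p8 0 1 0 0 1 1 0
p1 (pos 1,3,5,7,9,11,13,15): XOR of data positions = 0⊕1⊕1⊕0⊕0⊕1⊕0 = 1
p2 (pos 2,3,6,7,10,11,14,15): XOR of data positions = 0⊕0⊕1⊕1⊕0⊕1⊕0 = 1
p4 (pos 4,5,6,7,12,13,14,15): XOR of data positions = 1⊕0⊕1⊕0⊕1⊕1⊕0 = 0
p8 (pos 8,9,10,11,12,13,14,15): XOR of data positions = 0⊕1⊕0⊕0⊕1⊕1⊕0 = 1
Codeword: 110010110100110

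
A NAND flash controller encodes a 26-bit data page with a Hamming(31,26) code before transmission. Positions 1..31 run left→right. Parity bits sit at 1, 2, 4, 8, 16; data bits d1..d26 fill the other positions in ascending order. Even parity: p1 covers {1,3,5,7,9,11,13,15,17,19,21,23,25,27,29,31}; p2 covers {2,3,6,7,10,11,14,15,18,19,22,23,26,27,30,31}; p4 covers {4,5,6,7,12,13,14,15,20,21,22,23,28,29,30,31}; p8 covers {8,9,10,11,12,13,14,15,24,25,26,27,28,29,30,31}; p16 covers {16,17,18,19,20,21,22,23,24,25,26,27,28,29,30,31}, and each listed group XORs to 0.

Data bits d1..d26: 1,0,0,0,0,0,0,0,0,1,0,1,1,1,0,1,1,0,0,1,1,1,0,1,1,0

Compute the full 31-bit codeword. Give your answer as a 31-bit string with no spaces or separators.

1011000000000100111011001110110

Place data at non-parity positions: p1 p2 1 p4 0 0 0 p8 0 0 0 0 0 1 0 p16 1 1 1 0 1 1 0 0 1 1 1 0 1 1 0
p1 (pos 1,3,5,7,9,11,13,15,17,19,21,23,25,27,29,31): XOR of data positions = 1⊕0⊕0⊕0⊕0⊕0⊕0⊕1⊕1⊕1⊕0⊕1⊕1⊕1⊕0 = 1
p2 (pos 2,3,6,7,10,11,14,15,18,19,22,23,26,27,30,31): XOR of data positions = 1⊕0⊕0⊕0⊕0⊕1⊕0⊕1⊕1⊕1⊕0⊕1⊕1⊕1⊕0 = 0
p4 (pos 4,5,6,7,12,13,14,15,20,21,22,23,28,29,30,31): XOR of data positions = 0⊕0⊕0⊕0⊕0⊕1⊕0⊕0⊕1⊕1⊕0⊕0⊕1⊕1⊕0 = 1
p8 (pos 8,9,10,11,12,13,14,15,24,25,26,27,28,29,30,31): XOR of data positions = 0⊕0⊕0⊕0⊕0⊕1⊕0⊕0⊕1⊕1⊕1⊕0⊕1⊕1⊕0 = 0
p16 (pos 16,17,18,19,20,21,22,23,24,25,26,27,28,29,30,31): XOR of data positions = 1⊕1⊕1⊕0⊕1⊕1⊕0⊕0⊕1⊕1⊕1⊕0⊕1⊕1⊕0 = 0
Codeword: 1011000000000100111011001110110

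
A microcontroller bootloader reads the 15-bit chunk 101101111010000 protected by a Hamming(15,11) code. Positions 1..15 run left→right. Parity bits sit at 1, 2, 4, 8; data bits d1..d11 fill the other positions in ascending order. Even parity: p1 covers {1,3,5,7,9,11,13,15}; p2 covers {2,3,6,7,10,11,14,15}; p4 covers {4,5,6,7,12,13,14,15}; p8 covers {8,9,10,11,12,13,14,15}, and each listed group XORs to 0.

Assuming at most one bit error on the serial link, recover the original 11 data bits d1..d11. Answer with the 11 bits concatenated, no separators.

s1 (pos 1,3,5,7,9,11,13,15): 1⊕1⊕0⊕1⊕1⊕1⊕0⊕0 = 1
s2 (pos 2,3,6,7,10,11,14,15): 0⊕1⊕1⊕1⊕0⊕1⊕0⊕0 = 0
s4 (pos 4,5,6,7,12,13,14,15): 1⊕0⊕1⊕1⊕0⊕0⊕0⊕0 = 1
s8 (pos 8,9,10,11,12,13,14,15): 1⊕1⊕0⊕1⊕0⊕0⊕0⊕0 = 1
Syndrome s8…s1 = 1101 → error at position 13.
Flip position 13: 101101111010000 → 101101111010100
Read data bits from positions 3,5,6,7,9,10,11,12,13,14,15: 10111010100

10111010100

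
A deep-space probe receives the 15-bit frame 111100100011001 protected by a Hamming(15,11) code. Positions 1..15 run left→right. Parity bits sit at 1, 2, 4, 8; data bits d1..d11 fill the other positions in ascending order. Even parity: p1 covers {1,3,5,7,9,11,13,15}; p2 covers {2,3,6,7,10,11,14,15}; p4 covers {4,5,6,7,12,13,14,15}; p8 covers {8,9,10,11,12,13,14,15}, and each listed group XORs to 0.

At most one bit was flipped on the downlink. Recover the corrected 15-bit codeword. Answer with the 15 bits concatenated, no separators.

111100100001001

s1 (pos 1,3,5,7,9,11,13,15): 1⊕1⊕0⊕1⊕0⊕1⊕0⊕1 = 1
s2 (pos 2,3,6,7,10,11,14,15): 1⊕1⊕0⊕1⊕0⊕1⊕0⊕1 = 1
s4 (pos 4,5,6,7,12,13,14,15): 1⊕0⊕0⊕1⊕1⊕0⊕0⊕1 = 0
s8 (pos 8,9,10,11,12,13,14,15): 0⊕0⊕0⊕1⊕1⊕0⊕0⊕1 = 1
Syndrome s8…s1 = 1011 → error at position 11.
Flip position 11: 111100100011001 → 111100100001001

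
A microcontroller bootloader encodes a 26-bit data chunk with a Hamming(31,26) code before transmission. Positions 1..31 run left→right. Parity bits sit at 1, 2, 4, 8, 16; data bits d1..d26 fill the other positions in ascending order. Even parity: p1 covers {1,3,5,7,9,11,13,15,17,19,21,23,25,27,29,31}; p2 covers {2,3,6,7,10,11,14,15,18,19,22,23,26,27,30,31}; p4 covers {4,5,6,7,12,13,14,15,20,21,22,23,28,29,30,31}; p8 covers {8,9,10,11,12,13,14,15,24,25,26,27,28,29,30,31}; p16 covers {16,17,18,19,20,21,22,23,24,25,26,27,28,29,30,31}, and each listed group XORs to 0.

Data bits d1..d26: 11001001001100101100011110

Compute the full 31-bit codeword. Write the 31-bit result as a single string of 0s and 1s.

Place data at non-parity positions: p1 p2 1 p4 1 0 0 p8 1 0 0 1 0 0 1 p16 1 0 0 1 0 1 1 0 0 0 1 1 1 1 0
p1 (pos 1,3,5,7,9,11,13,15,17,19,21,23,25,27,29,31): XOR of data positions = 1⊕1⊕0⊕1⊕0⊕0⊕1⊕1⊕0⊕0⊕1⊕0⊕1⊕1⊕0 = 0
p2 (pos 2,3,6,7,10,11,14,15,18,19,22,23,26,27,30,31): XOR of data positions = 1⊕0⊕0⊕0⊕0⊕0⊕1⊕0⊕0⊕1⊕1⊕0⊕1⊕1⊕0 = 0
p4 (pos 4,5,6,7,12,13,14,15,20,21,22,23,28,29,30,31): XOR of data positions = 1⊕0⊕0⊕1⊕0⊕0⊕1⊕1⊕0⊕1⊕1⊕1⊕1⊕1⊕0 = 1
p8 (pos 8,9,10,11,12,13,14,15,24,25,26,27,28,29,30,31): XOR of data positions = 1⊕0⊕0⊕1⊕0⊕0⊕1⊕0⊕0⊕0⊕1⊕1⊕1⊕1⊕0 = 1
p16 (pos 16,17,18,19,20,21,22,23,24,25,26,27,28,29,30,31): XOR of data positions = 1⊕0⊕0⊕1⊕0⊕1⊕1⊕0⊕0⊕0⊕1⊕1⊕1⊕1⊕0 = 0
Codeword: 0011100110010010100101100011110

0011100110010010100101100011110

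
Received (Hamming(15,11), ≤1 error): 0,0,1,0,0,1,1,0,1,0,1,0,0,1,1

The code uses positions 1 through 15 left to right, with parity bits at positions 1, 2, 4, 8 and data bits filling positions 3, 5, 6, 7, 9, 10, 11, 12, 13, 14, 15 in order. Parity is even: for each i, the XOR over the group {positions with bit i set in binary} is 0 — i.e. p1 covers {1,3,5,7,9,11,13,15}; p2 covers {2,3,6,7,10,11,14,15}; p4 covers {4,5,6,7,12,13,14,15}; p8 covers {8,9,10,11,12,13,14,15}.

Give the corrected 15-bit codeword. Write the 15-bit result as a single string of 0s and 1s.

s1 (pos 1,3,5,7,9,11,13,15): 0⊕1⊕0⊕1⊕1⊕1⊕0⊕1 = 1
s2 (pos 2,3,6,7,10,11,14,15): 0⊕1⊕1⊕1⊕0⊕1⊕1⊕1 = 0
s4 (pos 4,5,6,7,12,13,14,15): 0⊕0⊕1⊕1⊕0⊕0⊕1⊕1 = 0
s8 (pos 8,9,10,11,12,13,14,15): 0⊕1⊕0⊕1⊕0⊕0⊕1⊕1 = 0
Syndrome s8…s1 = 0001 → error at position 1.
Flip position 1: 001001101010011 → 101001101010011

101001101010011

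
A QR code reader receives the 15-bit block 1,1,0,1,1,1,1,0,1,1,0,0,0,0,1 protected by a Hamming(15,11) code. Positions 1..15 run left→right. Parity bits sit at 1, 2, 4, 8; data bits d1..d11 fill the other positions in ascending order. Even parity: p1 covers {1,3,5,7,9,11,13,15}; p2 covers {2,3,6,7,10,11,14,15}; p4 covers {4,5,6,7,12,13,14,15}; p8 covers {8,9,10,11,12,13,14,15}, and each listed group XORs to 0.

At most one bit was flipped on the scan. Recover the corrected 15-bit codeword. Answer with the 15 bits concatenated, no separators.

s1 (pos 1,3,5,7,9,11,13,15): 1⊕0⊕1⊕1⊕1⊕0⊕0⊕1 = 1
s2 (pos 2,3,6,7,10,11,14,15): 1⊕0⊕1⊕1⊕1⊕0⊕0⊕1 = 1
s4 (pos 4,5,6,7,12,13,14,15): 1⊕1⊕1⊕1⊕0⊕0⊕0⊕1 = 1
s8 (pos 8,9,10,11,12,13,14,15): 0⊕1⊕1⊕0⊕0⊕0⊕0⊕1 = 1
Syndrome s8…s1 = 1111 → error at position 15.
Flip position 15: 110111101100001 → 110111101100000

110111101100000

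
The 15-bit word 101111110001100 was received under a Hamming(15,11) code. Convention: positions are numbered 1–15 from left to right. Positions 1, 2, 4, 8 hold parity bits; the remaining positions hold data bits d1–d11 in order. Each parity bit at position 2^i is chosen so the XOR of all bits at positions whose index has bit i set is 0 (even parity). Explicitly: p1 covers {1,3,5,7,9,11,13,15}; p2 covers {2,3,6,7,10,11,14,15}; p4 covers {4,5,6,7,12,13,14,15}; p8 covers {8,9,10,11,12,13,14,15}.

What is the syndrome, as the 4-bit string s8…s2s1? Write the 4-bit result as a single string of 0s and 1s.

1011

s1 (pos 1,3,5,7,9,11,13,15): 1⊕1⊕1⊕1⊕0⊕0⊕1⊕0 = 1
s2 (pos 2,3,6,7,10,11,14,15): 0⊕1⊕1⊕1⊕0⊕0⊕0⊕0 = 1
s4 (pos 4,5,6,7,12,13,14,15): 1⊕1⊕1⊕1⊕1⊕1⊕0⊕0 = 0
s8 (pos 8,9,10,11,12,13,14,15): 1⊕0⊕0⊕0⊕1⊕1⊕0⊕0 = 1
Syndrome s8…s1 = 1011 → error at position 11.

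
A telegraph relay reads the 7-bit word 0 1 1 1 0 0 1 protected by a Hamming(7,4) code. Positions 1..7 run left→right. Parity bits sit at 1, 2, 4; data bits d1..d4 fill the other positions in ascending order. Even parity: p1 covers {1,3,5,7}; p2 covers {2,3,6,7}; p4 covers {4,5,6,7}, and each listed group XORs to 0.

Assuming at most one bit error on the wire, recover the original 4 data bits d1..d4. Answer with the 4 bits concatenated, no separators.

s1 (pos 1,3,5,7): 0⊕1⊕0⊕1 = 0
s2 (pos 2,3,6,7): 1⊕1⊕0⊕1 = 1
s4 (pos 4,5,6,7): 1⊕0⊕0⊕1 = 0
Syndrome s4…s1 = 010 → error at position 2.
Flip position 2: 0111001 → 0011001
Read data bits from positions 3,5,6,7: 1001

1001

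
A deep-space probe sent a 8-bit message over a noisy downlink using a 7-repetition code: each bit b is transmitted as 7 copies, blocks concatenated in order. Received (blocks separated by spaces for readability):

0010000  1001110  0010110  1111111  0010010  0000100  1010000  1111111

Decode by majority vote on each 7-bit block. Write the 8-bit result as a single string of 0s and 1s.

Block 1 (0010000): 1 one → 0
Block 2 (1001110): 4 ones → 1
Block 3 (0010110): 3 ones → 0
Block 4 (1111111): 7 ones → 1
Block 5 (0010010): 2 ones → 0
Block 6 (0000100): 1 one → 0
Block 7 (1010000): 2 ones → 0
Block 8 (1111111): 7 ones → 1

01010001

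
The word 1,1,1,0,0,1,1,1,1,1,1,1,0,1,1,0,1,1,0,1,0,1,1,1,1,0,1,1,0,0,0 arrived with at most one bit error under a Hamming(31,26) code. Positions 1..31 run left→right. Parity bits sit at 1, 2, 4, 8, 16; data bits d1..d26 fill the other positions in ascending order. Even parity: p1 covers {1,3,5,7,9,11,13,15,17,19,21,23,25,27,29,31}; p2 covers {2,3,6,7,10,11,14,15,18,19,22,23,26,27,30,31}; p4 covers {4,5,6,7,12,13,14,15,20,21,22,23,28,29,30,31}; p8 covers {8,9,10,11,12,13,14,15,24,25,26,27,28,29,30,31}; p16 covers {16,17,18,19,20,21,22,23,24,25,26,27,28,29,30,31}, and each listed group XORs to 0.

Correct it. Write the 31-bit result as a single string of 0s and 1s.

1110011111110110110101111010000

s1 (pos 1,3,5,7,9,11,13,15,17,19,21,23,25,27,29,31): 1⊕1⊕0⊕1⊕1⊕1⊕0⊕1⊕1⊕0⊕0⊕1⊕1⊕1⊕0⊕0 = 0
s2 (pos 2,3,6,7,10,11,14,15,18,19,22,23,26,27,30,31): 1⊕1⊕1⊕1⊕1⊕1⊕1⊕1⊕1⊕0⊕1⊕1⊕0⊕1⊕0⊕0 = 0
s4 (pos 4,5,6,7,12,13,14,15,20,21,22,23,28,29,30,31): 0⊕0⊕1⊕1⊕1⊕0⊕1⊕1⊕1⊕0⊕1⊕1⊕1⊕0⊕0⊕0 = 1
s8 (pos 8,9,10,11,12,13,14,15,24,25,26,27,28,29,30,31): 1⊕1⊕1⊕1⊕1⊕0⊕1⊕1⊕1⊕1⊕0⊕1⊕1⊕0⊕0⊕0 = 1
s16 (pos 16,17,18,19,20,21,22,23,24,25,26,27,28,29,30,31): 0⊕1⊕1⊕0⊕1⊕0⊕1⊕1⊕1⊕1⊕0⊕1⊕1⊕0⊕0⊕0 = 1
Syndrome s16…s1 = 11100 → error at position 28.
Flip position 28: 1110011111110110110101111011000 → 1110011111110110110101111010000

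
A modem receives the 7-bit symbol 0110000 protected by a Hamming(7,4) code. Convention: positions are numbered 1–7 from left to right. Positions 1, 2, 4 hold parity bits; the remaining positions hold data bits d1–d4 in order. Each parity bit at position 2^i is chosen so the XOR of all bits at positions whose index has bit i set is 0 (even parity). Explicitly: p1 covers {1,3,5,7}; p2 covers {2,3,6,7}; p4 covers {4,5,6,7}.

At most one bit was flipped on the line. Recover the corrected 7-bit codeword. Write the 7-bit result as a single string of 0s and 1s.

s1 (pos 1,3,5,7): 0⊕1⊕0⊕0 = 1
s2 (pos 2,3,6,7): 1⊕1⊕0⊕0 = 0
s4 (pos 4,5,6,7): 0⊕0⊕0⊕0 = 0
Syndrome s4…s1 = 001 → error at position 1.
Flip position 1: 0110000 → 1110000

1110000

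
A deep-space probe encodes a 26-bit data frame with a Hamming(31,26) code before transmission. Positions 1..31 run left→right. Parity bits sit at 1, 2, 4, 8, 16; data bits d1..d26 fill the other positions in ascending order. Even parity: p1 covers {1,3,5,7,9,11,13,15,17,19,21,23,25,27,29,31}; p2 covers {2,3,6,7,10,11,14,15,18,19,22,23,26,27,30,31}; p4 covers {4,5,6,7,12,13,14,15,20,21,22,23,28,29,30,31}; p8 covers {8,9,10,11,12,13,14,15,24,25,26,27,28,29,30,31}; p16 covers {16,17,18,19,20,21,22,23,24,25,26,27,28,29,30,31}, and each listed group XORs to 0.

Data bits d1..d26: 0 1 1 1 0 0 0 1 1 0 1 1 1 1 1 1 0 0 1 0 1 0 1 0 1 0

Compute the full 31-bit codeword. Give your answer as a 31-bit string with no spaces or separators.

1100111100011011111110010101010

Place data at non-parity positions: p1 p2 0 p4 1 1 1 p8 0 0 0 1 1 0 1 p16 1 1 1 1 1 0 0 1 0 1 0 1 0 1 0
p1 (pos 1,3,5,7,9,11,13,15,17,19,21,23,25,27,29,31): XOR of data positions = 0⊕1⊕1⊕0⊕0⊕1⊕1⊕1⊕1⊕1⊕0⊕0⊕0⊕0⊕0 = 1
p2 (pos 2,3,6,7,10,11,14,15,18,19,22,23,26,27,30,31): XOR of data positions = 0⊕1⊕1⊕0⊕0⊕0⊕1⊕1⊕1⊕0⊕0⊕1⊕0⊕1⊕0 = 1
p4 (pos 4,5,6,7,12,13,14,15,20,21,22,23,28,29,30,31): XOR of data positions = 1⊕1⊕1⊕1⊕1⊕0⊕1⊕1⊕1⊕0⊕0⊕1⊕0⊕1⊕0 = 0
p8 (pos 8,9,10,11,12,13,14,15,24,25,26,27,28,29,30,31): XOR of data positions = 0⊕0⊕0⊕1⊕1⊕0⊕1⊕1⊕0⊕1⊕0⊕1⊕0⊕1⊕0 = 1
p16 (pos 16,17,18,19,20,21,22,23,24,25,26,27,28,29,30,31): XOR of data positions = 1⊕1⊕1⊕1⊕1⊕0⊕0⊕1⊕0⊕1⊕0⊕1⊕0⊕1⊕0 = 1
Codeword: 1100111100011011111110010101010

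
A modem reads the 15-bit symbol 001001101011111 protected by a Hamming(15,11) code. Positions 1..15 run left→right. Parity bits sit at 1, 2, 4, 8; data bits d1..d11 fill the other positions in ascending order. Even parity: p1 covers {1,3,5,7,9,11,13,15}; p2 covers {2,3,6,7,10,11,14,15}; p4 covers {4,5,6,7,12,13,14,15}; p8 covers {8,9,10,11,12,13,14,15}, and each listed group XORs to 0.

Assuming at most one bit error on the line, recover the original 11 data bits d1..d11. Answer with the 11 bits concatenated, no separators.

10111011111

s1 (pos 1,3,5,7,9,11,13,15): 0⊕1⊕0⊕1⊕1⊕1⊕1⊕1 = 0
s2 (pos 2,3,6,7,10,11,14,15): 0⊕1⊕1⊕1⊕0⊕1⊕1⊕1 = 0
s4 (pos 4,5,6,7,12,13,14,15): 0⊕0⊕1⊕1⊕1⊕1⊕1⊕1 = 0
s8 (pos 8,9,10,11,12,13,14,15): 0⊕1⊕0⊕1⊕1⊕1⊕1⊕1 = 0
Syndrome s8…s1 = 0000 → no error.
Read data bits from positions 3,5,6,7,9,10,11,12,13,14,15: 10111011111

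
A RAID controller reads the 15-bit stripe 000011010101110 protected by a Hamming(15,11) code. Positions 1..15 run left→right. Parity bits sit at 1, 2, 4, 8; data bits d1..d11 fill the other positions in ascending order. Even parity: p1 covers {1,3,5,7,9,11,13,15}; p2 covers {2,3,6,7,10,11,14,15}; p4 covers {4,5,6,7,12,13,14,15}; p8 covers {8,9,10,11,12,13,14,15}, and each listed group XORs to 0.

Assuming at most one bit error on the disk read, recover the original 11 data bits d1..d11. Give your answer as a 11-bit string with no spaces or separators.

s1 (pos 1,3,5,7,9,11,13,15): 0⊕0⊕1⊕0⊕0⊕0⊕1⊕0 = 0
s2 (pos 2,3,6,7,10,11,14,15): 0⊕0⊕1⊕0⊕1⊕0⊕1⊕0 = 1
s4 (pos 4,5,6,7,12,13,14,15): 0⊕1⊕1⊕0⊕1⊕1⊕1⊕0 = 1
s8 (pos 8,9,10,11,12,13,14,15): 1⊕0⊕1⊕0⊕1⊕1⊕1⊕0 = 1
Syndrome s8…s1 = 1110 → error at position 14.
Flip position 14: 000011010101110 → 000011010101100
Read data bits from positions 3,5,6,7,9,10,11,12,13,14,15: 01100101100

01100101100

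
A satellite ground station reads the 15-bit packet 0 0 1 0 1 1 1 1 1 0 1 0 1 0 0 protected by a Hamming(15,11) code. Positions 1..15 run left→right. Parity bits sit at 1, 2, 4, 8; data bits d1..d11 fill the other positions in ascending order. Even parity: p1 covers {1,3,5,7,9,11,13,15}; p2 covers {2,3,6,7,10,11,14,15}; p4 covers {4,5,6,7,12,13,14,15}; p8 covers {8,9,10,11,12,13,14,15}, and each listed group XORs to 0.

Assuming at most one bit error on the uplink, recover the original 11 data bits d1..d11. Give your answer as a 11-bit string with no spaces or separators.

11111010100

s1 (pos 1,3,5,7,9,11,13,15): 0⊕1⊕1⊕1⊕1⊕1⊕1⊕0 = 0
s2 (pos 2,3,6,7,10,11,14,15): 0⊕1⊕1⊕1⊕0⊕1⊕0⊕0 = 0
s4 (pos 4,5,6,7,12,13,14,15): 0⊕1⊕1⊕1⊕0⊕1⊕0⊕0 = 0
s8 (pos 8,9,10,11,12,13,14,15): 1⊕1⊕0⊕1⊕0⊕1⊕0⊕0 = 0
Syndrome s8…s1 = 0000 → no error.
Read data bits from positions 3,5,6,7,9,10,11,12,13,14,15: 11111010100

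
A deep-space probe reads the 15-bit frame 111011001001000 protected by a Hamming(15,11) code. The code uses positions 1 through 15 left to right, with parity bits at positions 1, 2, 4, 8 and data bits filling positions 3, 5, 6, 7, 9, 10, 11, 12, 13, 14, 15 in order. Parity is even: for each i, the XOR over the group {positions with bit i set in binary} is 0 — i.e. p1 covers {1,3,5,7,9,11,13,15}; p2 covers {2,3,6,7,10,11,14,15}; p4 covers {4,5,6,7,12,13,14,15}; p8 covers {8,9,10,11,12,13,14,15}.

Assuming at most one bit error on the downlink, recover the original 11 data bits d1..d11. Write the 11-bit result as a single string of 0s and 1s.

s1 (pos 1,3,5,7,9,11,13,15): 1⊕1⊕1⊕0⊕1⊕0⊕0⊕0 = 0
s2 (pos 2,3,6,7,10,11,14,15): 1⊕1⊕1⊕0⊕0⊕0⊕0⊕0 = 1
s4 (pos 4,5,6,7,12,13,14,15): 0⊕1⊕1⊕0⊕1⊕0⊕0⊕0 = 1
s8 (pos 8,9,10,11,12,13,14,15): 0⊕1⊕0⊕0⊕1⊕0⊕0⊕0 = 0
Syndrome s8…s1 = 0110 → error at position 6.
Flip position 6: 111011001001000 → 111010001001000
Read data bits from positions 3,5,6,7,9,10,11,12,13,14,15: 11001001000

11001001000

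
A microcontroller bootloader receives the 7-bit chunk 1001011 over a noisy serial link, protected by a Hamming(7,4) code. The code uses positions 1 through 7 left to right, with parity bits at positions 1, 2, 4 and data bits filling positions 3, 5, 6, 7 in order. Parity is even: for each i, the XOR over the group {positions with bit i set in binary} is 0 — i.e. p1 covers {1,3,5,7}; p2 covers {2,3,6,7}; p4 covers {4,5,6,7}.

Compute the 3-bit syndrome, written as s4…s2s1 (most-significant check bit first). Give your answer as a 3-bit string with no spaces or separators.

100

s1 (pos 1,3,5,7): 1⊕0⊕0⊕1 = 0
s2 (pos 2,3,6,7): 0⊕0⊕1⊕1 = 0
s4 (pos 4,5,6,7): 1⊕0⊕1⊕1 = 1
Syndrome s4…s1 = 100 → error at position 4.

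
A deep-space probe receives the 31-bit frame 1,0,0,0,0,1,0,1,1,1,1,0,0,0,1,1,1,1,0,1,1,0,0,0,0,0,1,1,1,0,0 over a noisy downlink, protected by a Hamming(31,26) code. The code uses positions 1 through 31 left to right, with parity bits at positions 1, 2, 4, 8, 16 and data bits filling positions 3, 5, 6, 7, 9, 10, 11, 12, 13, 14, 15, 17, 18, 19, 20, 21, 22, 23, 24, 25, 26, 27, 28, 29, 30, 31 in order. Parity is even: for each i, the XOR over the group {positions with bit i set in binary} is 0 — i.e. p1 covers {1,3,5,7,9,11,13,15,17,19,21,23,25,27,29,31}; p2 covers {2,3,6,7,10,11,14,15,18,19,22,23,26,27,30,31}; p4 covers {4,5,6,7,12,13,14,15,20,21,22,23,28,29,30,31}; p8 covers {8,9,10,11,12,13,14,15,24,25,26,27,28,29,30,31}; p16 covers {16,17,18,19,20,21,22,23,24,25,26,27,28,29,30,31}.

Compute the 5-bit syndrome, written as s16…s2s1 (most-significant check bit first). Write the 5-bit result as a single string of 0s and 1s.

00000

s1 (pos 1,3,5,7,9,11,13,15,17,19,21,23,25,27,29,31): 1⊕0⊕0⊕0⊕1⊕1⊕0⊕1⊕1⊕0⊕1⊕0⊕0⊕1⊕1⊕0 = 0
s2 (pos 2,3,6,7,10,11,14,15,18,19,22,23,26,27,30,31): 0⊕0⊕1⊕0⊕1⊕1⊕0⊕1⊕1⊕0⊕0⊕0⊕0⊕1⊕0⊕0 = 0
s4 (pos 4,5,6,7,12,13,14,15,20,21,22,23,28,29,30,31): 0⊕0⊕1⊕0⊕0⊕0⊕0⊕1⊕1⊕1⊕0⊕0⊕1⊕1⊕0⊕0 = 0
s8 (pos 8,9,10,11,12,13,14,15,24,25,26,27,28,29,30,31): 1⊕1⊕1⊕1⊕0⊕0⊕0⊕1⊕0⊕0⊕0⊕1⊕1⊕1⊕0⊕0 = 0
s16 (pos 16,17,18,19,20,21,22,23,24,25,26,27,28,29,30,31): 1⊕1⊕1⊕0⊕1⊕1⊕0⊕0⊕0⊕0⊕0⊕1⊕1⊕1⊕0⊕0 = 0
Syndrome s16…s1 = 00000 → no error.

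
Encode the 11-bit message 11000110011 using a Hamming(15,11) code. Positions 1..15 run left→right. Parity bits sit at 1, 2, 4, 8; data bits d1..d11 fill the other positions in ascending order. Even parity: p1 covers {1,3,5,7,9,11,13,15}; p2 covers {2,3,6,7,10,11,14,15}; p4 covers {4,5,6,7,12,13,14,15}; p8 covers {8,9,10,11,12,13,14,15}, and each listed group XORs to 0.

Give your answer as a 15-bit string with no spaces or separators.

011110000110011

Place data at non-parity positions: p1 p2 1 p4 1 0 0 p8 0 1 1 0 0 1 1
p1 (pos 1,3,5,7,9,11,13,15): XOR of data positions = 1⊕1⊕0⊕0⊕1⊕0⊕1 = 0
p2 (pos 2,3,6,7,10,11,14,15): XOR of data positions = 1⊕0⊕0⊕1⊕1⊕1⊕1 = 1
p4 (pos 4,5,6,7,12,13,14,15): XOR of data positions = 1⊕0⊕0⊕0⊕0⊕1⊕1 = 1
p8 (pos 8,9,10,11,12,13,14,15): XOR of data positions = 0⊕1⊕1⊕0⊕0⊕1⊕1 = 0
Codeword: 011110000110011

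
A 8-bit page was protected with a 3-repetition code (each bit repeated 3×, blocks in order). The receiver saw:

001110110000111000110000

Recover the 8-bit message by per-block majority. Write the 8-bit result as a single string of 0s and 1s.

Block 1 (001): 1 one → 0
Block 2 (110): 2 ones → 1
Block 3 (110): 2 ones → 1
Block 4 (000): 0 ones → 0
Block 5 (111): 3 ones → 1
Block 6 (000): 0 ones → 0
Block 7 (110): 2 ones → 1
Block 8 (000): 0 ones → 0

01101010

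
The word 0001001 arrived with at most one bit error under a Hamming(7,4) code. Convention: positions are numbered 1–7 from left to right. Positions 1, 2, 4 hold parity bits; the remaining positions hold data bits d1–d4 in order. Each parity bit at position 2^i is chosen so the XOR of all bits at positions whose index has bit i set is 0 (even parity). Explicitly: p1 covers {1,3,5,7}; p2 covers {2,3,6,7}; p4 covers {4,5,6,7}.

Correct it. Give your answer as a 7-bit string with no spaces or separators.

s1 (pos 1,3,5,7): 0⊕0⊕0⊕1 = 1
s2 (pos 2,3,6,7): 0⊕0⊕0⊕1 = 1
s4 (pos 4,5,6,7): 1⊕0⊕0⊕1 = 0
Syndrome s4…s1 = 011 → error at position 3.
Flip position 3: 0001001 → 0011001

0011001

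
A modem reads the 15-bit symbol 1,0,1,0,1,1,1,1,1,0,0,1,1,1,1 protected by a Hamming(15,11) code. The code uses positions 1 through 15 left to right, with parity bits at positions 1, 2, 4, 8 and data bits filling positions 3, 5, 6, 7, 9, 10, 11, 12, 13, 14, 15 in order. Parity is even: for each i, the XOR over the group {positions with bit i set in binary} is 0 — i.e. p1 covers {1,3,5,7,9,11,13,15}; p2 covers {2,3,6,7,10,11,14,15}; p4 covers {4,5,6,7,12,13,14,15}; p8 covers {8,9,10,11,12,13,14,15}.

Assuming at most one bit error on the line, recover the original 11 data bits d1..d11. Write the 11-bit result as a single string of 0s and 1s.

11101001111

s1 (pos 1,3,5,7,9,11,13,15): 1⊕1⊕1⊕1⊕1⊕0⊕1⊕1 = 1
s2 (pos 2,3,6,7,10,11,14,15): 0⊕1⊕1⊕1⊕0⊕0⊕1⊕1 = 1
s4 (pos 4,5,6,7,12,13,14,15): 0⊕1⊕1⊕1⊕1⊕1⊕1⊕1 = 1
s8 (pos 8,9,10,11,12,13,14,15): 1⊕1⊕0⊕0⊕1⊕1⊕1⊕1 = 0
Syndrome s8…s1 = 0111 → error at position 7.
Flip position 7: 101011111001111 → 101011011001111
Read data bits from positions 3,5,6,7,9,10,11,12,13,14,15: 11101001111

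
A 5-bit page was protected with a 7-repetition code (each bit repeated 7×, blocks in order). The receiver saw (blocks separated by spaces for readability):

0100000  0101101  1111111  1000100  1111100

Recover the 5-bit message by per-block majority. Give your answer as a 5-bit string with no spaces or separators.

Block 1 (0100000): 1 one → 0
Block 2 (0101101): 4 ones → 1
Block 3 (1111111): 7 ones → 1
Block 4 (1000100): 2 ones → 0
Block 5 (1111100): 5 ones → 1

01101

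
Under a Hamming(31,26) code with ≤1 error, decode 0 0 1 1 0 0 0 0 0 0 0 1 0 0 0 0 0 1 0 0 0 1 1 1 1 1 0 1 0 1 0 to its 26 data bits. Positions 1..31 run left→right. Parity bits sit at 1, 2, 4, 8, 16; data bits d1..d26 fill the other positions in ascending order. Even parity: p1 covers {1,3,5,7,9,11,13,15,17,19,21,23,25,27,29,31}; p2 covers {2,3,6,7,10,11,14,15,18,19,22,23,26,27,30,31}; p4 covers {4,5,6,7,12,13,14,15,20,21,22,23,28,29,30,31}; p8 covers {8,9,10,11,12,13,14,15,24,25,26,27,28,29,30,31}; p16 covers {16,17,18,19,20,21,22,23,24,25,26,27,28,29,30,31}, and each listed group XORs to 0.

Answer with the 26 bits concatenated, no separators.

10000001000010001111101010

s1 (pos 1,3,5,7,9,11,13,15,17,19,21,23,25,27,29,31): 0⊕1⊕0⊕0⊕0⊕0⊕0⊕0⊕0⊕0⊕0⊕1⊕1⊕0⊕0⊕0 = 1
s2 (pos 2,3,6,7,10,11,14,15,18,19,22,23,26,27,30,31): 0⊕1⊕0⊕0⊕0⊕0⊕0⊕0⊕1⊕0⊕1⊕1⊕1⊕0⊕1⊕0 = 0
s4 (pos 4,5,6,7,12,13,14,15,20,21,22,23,28,29,30,31): 1⊕0⊕0⊕0⊕1⊕0⊕0⊕0⊕0⊕0⊕1⊕1⊕1⊕0⊕1⊕0 = 0
s8 (pos 8,9,10,11,12,13,14,15,24,25,26,27,28,29,30,31): 0⊕0⊕0⊕0⊕1⊕0⊕0⊕0⊕1⊕1⊕1⊕0⊕1⊕0⊕1⊕0 = 0
s16 (pos 16,17,18,19,20,21,22,23,24,25,26,27,28,29,30,31): 0⊕0⊕1⊕0⊕0⊕0⊕1⊕1⊕1⊕1⊕1⊕0⊕1⊕0⊕1⊕0 = 0
Syndrome s16…s1 = 00001 → error at position 1.
Flip position 1: 0011000000010000010001111101010 → 1011000000010000010001111101010
Read data bits from positions 3,5,6,7,9,10,11,12,13,14,15,17,18,19,20,21,22,23,24,25,26,27,28,29,30,31: 10000001000010001111101010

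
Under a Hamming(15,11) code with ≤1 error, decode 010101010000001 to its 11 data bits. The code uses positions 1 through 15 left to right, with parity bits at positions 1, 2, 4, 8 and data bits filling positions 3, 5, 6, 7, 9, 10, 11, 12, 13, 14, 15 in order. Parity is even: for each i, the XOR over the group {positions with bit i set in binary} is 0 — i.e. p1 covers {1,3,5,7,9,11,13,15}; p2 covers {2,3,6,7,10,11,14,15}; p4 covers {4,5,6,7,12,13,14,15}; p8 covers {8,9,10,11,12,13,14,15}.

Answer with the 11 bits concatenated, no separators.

s1 (pos 1,3,5,7,9,11,13,15): 0⊕0⊕0⊕0⊕0⊕0⊕0⊕1 = 1
s2 (pos 2,3,6,7,10,11,14,15): 1⊕0⊕1⊕0⊕0⊕0⊕0⊕1 = 1
s4 (pos 4,5,6,7,12,13,14,15): 1⊕0⊕1⊕0⊕0⊕0⊕0⊕1 = 1
s8 (pos 8,9,10,11,12,13,14,15): 1⊕0⊕0⊕0⊕0⊕0⊕0⊕1 = 0
Syndrome s8…s1 = 0111 → error at position 7.
Flip position 7: 010101010000001 → 010101110000001
Read data bits from positions 3,5,6,7,9,10,11,12,13,14,15: 00110000001

00110000001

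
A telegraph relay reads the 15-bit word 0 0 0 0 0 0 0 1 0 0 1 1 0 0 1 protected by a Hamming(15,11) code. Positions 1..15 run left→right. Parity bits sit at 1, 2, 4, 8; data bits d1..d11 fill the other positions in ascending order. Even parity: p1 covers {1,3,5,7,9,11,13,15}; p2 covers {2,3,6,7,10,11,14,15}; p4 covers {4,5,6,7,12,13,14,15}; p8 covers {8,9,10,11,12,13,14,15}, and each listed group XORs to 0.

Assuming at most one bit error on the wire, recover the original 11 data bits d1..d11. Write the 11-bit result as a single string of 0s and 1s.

00000011001

s1 (pos 1,3,5,7,9,11,13,15): 0⊕0⊕0⊕0⊕0⊕1⊕0⊕1 = 0
s2 (pos 2,3,6,7,10,11,14,15): 0⊕0⊕0⊕0⊕0⊕1⊕0⊕1 = 0
s4 (pos 4,5,6,7,12,13,14,15): 0⊕0⊕0⊕0⊕1⊕0⊕0⊕1 = 0
s8 (pos 8,9,10,11,12,13,14,15): 1⊕0⊕0⊕1⊕1⊕0⊕0⊕1 = 0
Syndrome s8…s1 = 0000 → no error.
Read data bits from positions 3,5,6,7,9,10,11,12,13,14,15: 00000011001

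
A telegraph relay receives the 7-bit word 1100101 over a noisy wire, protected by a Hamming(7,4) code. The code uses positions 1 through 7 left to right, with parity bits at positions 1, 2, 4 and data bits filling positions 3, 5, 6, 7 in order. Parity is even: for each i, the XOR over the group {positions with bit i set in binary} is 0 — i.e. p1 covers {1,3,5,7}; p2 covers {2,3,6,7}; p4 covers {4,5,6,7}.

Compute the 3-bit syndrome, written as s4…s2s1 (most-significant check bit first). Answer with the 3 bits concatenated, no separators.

s1 (pos 1,3,5,7): 1⊕0⊕1⊕1 = 1
s2 (pos 2,3,6,7): 1⊕0⊕0⊕1 = 0
s4 (pos 4,5,6,7): 0⊕1⊕0⊕1 = 0
Syndrome s4…s1 = 001 → error at position 1.

001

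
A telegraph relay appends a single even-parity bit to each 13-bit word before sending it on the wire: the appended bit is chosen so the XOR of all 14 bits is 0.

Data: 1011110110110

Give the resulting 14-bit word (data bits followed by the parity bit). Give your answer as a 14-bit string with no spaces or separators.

10111101101101

XOR of the 13 data bits: 1⊕0⊕1⊕1⊕1⊕1⊕0⊕1⊕1⊕0⊕1⊕1⊕0 = 1
Parity bit = 1 (so all 14 bits XOR to 0).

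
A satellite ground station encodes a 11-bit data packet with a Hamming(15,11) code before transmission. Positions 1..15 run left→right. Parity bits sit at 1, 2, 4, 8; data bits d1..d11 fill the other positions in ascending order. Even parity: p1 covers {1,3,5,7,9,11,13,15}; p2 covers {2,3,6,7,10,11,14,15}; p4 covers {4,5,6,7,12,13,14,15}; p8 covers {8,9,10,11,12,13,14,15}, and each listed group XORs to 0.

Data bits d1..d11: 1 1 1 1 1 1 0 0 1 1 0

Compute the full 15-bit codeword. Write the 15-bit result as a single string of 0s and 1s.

Place data at non-parity positions: p1 p2 1 p4 1 1 1 p8 1 1 0 0 1 1 0
p1 (pos 1,3,5,7,9,11,13,15): XOR of data positions = 1⊕1⊕1⊕1⊕0⊕1⊕0 = 1
p2 (pos 2,3,6,7,10,11,14,15): XOR of data positions = 1⊕1⊕1⊕1⊕0⊕1⊕0 = 1
p4 (pos 4,5,6,7,12,13,14,15): XOR of data positions = 1⊕1⊕1⊕0⊕1⊕1⊕0 = 1
p8 (pos 8,9,10,11,12,13,14,15): XOR of data positions = 1⊕1⊕0⊕0⊕1⊕1⊕0 = 0
Codeword: 111111101100110

111111101100110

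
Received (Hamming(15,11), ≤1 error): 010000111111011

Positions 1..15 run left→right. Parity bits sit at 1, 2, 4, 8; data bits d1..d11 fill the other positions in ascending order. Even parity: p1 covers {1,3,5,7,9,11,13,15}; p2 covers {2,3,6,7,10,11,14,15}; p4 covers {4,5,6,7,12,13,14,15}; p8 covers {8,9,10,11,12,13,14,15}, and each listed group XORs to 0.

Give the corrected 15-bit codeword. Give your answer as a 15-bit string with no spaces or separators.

s1 (pos 1,3,5,7,9,11,13,15): 0⊕0⊕0⊕1⊕1⊕1⊕0⊕1 = 0
s2 (pos 2,3,6,7,10,11,14,15): 1⊕0⊕0⊕1⊕1⊕1⊕1⊕1 = 0
s4 (pos 4,5,6,7,12,13,14,15): 0⊕0⊕0⊕1⊕1⊕0⊕1⊕1 = 0
s8 (pos 8,9,10,11,12,13,14,15): 1⊕1⊕1⊕1⊕1⊕0⊕1⊕1 = 1
Syndrome s8…s1 = 1000 → error at position 8.
Flip position 8: 010000111111011 → 010000101111011

010000101111011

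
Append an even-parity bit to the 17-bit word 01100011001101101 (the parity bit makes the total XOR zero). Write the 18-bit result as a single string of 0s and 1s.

XOR of the 17 data bits: 0⊕1⊕1⊕0⊕0⊕0⊕1⊕1⊕0⊕0⊕1⊕1⊕0⊕1⊕1⊕0⊕1 = 1
Parity bit = 1 (so all 18 bits XOR to 0).

011000110011011011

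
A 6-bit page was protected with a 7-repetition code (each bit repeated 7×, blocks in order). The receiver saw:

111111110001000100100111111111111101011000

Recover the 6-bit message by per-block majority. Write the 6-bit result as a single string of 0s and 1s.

100110

Block 1 (1111111): 7 ones → 1
Block 2 (1000100): 2 ones → 0
Block 3 (0100100): 2 ones → 0
Block 4 (1111111): 7 ones → 1
Block 5 (1111110): 6 ones → 1
Block 6 (1011000): 3 ones → 0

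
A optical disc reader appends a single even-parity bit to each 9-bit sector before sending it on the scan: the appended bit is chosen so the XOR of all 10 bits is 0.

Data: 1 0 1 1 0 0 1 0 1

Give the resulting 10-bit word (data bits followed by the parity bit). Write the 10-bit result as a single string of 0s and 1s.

XOR of the 9 data bits: 1⊕0⊕1⊕1⊕0⊕0⊕1⊕0⊕1 = 1
Parity bit = 1 (so all 10 bits XOR to 0).

1011001011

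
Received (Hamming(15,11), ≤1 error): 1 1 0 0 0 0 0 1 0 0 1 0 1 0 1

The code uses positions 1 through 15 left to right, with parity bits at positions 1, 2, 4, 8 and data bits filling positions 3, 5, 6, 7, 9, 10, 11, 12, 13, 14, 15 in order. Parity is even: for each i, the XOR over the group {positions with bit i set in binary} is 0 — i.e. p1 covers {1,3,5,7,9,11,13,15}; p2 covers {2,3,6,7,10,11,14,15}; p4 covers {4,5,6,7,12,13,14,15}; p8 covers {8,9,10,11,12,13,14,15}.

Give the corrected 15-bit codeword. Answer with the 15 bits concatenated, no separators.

100000010010101

s1 (pos 1,3,5,7,9,11,13,15): 1⊕0⊕0⊕0⊕0⊕1⊕1⊕1 = 0
s2 (pos 2,3,6,7,10,11,14,15): 1⊕0⊕0⊕0⊕0⊕1⊕0⊕1 = 1
s4 (pos 4,5,6,7,12,13,14,15): 0⊕0⊕0⊕0⊕0⊕1⊕0⊕1 = 0
s8 (pos 8,9,10,11,12,13,14,15): 1⊕0⊕0⊕1⊕0⊕1⊕0⊕1 = 0
Syndrome s8…s1 = 0010 → error at position 2.
Flip position 2: 110000010010101 → 100000010010101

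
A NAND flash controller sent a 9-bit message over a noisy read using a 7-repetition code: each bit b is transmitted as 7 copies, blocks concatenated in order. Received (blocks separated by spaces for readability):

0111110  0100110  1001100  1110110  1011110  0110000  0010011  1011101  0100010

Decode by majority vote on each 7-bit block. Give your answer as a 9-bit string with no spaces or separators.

100110010

Block 1 (0111110): 5 ones → 1
Block 2 (0100110): 3 ones → 0
Block 3 (1001100): 3 ones → 0
Block 4 (1110110): 5 ones → 1
Block 5 (1011110): 5 ones → 1
Block 6 (0110000): 2 ones → 0
Block 7 (0010011): 3 ones → 0
Block 8 (1011101): 5 ones → 1
Block 9 (0100010): 2 ones → 0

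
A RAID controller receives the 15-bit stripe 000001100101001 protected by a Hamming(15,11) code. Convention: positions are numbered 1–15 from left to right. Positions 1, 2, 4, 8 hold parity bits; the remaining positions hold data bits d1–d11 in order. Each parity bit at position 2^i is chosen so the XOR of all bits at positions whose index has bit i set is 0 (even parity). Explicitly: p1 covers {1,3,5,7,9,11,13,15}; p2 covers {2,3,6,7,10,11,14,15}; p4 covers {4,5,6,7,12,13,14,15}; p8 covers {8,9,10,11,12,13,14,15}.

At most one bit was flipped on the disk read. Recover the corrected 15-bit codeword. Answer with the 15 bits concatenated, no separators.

s1 (pos 1,3,5,7,9,11,13,15): 0⊕0⊕0⊕1⊕0⊕0⊕0⊕1 = 0
s2 (pos 2,3,6,7,10,11,14,15): 0⊕0⊕1⊕1⊕1⊕0⊕0⊕1 = 0
s4 (pos 4,5,6,7,12,13,14,15): 0⊕0⊕1⊕1⊕1⊕0⊕0⊕1 = 0
s8 (pos 8,9,10,11,12,13,14,15): 0⊕0⊕1⊕0⊕1⊕0⊕0⊕1 = 1
Syndrome s8…s1 = 1000 → error at position 8.
Flip position 8: 000001100101001 → 000001110101001

000001110101001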